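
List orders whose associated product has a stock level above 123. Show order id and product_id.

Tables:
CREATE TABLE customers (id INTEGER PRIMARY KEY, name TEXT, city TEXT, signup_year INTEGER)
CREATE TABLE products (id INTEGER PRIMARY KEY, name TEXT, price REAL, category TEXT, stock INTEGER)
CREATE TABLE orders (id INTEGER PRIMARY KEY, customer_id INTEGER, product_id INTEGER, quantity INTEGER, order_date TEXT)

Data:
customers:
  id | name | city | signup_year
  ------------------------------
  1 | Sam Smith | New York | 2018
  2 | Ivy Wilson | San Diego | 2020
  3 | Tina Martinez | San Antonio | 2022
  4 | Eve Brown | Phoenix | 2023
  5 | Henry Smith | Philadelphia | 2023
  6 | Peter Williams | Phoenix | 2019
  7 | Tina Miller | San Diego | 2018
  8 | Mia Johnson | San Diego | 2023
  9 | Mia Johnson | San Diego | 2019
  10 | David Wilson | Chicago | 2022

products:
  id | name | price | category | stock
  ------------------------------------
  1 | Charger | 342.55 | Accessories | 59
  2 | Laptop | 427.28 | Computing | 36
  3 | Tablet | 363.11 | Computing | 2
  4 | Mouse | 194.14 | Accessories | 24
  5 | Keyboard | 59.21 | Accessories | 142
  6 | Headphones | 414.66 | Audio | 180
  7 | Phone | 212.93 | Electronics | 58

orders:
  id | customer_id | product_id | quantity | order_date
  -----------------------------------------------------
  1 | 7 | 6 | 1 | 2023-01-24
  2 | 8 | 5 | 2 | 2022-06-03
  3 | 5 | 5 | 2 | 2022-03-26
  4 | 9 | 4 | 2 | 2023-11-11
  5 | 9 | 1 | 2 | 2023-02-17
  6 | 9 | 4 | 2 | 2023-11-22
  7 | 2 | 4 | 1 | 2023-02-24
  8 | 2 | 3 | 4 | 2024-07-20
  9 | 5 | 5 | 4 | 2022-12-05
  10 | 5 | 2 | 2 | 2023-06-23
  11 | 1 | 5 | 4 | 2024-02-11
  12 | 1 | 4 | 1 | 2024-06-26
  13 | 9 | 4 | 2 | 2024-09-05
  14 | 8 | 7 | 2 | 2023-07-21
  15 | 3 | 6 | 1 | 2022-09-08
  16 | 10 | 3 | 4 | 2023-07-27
SELECT id, product_id FROM orders WHERE product_id IN (SELECT id FROM products WHERE stock > 123)

Execution result:
id | product_id
1 | 6
2 | 5
3 | 5
9 | 5
11 | 5
15 | 6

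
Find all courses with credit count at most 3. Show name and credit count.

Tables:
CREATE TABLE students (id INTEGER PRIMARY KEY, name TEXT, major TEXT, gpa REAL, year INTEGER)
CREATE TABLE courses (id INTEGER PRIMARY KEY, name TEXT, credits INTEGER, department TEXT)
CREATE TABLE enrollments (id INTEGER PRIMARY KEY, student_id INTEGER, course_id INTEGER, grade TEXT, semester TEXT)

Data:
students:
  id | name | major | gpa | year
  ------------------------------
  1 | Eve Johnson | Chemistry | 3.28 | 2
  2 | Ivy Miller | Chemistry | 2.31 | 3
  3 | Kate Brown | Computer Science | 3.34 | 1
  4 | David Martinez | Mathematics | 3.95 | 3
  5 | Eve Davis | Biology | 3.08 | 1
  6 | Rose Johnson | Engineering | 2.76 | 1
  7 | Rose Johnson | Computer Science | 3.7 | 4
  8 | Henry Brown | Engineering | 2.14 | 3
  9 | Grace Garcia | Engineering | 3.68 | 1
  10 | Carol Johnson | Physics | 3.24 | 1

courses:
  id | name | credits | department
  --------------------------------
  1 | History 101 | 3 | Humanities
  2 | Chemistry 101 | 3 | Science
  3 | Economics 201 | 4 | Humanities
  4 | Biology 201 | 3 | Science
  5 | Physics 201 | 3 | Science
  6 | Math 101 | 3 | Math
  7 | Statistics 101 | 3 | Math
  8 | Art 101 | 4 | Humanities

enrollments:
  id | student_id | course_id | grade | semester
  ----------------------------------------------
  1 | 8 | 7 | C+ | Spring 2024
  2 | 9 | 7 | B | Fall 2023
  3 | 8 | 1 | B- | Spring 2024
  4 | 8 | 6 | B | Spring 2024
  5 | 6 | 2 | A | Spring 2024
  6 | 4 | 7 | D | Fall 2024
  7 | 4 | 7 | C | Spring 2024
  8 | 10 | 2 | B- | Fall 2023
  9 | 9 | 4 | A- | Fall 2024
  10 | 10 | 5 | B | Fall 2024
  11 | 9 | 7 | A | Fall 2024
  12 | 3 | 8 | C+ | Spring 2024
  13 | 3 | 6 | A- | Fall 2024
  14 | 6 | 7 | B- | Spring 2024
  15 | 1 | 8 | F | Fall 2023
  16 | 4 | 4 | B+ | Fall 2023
SELECT name, credits FROM courses WHERE credits <= 3

Execution result:
name | credits
History 101 | 3
Chemistry 101 | 3
Biology 201 | 3
Physics 201 | 3
Math 101 | 3
Statistics 101 | 3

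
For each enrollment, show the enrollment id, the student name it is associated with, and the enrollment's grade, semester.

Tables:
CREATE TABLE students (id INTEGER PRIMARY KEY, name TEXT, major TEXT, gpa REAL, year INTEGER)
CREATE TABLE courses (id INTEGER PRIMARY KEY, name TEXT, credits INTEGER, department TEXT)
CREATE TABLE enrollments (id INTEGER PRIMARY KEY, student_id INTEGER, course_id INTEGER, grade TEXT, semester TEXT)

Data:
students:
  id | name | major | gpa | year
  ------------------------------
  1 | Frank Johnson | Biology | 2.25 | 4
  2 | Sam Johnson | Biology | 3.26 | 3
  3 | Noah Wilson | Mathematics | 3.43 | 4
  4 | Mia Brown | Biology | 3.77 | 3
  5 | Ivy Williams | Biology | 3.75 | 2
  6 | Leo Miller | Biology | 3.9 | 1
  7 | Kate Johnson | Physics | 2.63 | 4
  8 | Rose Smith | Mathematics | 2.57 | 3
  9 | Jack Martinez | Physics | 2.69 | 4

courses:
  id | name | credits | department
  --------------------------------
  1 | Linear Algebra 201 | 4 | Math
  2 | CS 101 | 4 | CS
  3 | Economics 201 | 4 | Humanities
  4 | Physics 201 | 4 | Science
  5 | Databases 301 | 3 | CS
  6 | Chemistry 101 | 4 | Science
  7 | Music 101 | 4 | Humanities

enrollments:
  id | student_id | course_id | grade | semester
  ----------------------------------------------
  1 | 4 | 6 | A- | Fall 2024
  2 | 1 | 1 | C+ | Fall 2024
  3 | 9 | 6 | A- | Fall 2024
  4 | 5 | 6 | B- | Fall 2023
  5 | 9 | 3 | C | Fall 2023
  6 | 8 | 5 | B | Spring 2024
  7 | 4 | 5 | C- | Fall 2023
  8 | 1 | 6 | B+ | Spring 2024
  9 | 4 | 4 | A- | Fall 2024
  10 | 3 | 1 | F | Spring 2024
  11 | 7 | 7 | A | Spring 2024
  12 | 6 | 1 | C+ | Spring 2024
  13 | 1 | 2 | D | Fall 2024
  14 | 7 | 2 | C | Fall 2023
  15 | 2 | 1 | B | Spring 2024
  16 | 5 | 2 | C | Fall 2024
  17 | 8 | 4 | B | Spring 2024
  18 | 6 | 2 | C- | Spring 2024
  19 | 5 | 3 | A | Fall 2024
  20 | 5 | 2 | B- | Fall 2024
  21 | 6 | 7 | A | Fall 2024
SELECT c.id, p.name AS student, c.grade, c.semester FROM enrollments c JOIN students p ON c.student_id = p.id

Execution result:
id | student | grade | semester
1 | Mia Brown | A- | Fall 2024
2 | Frank Johnson | C+ | Fall 2024
3 | Jack Martinez | A- | Fall 2024
4 | Ivy Williams | B- | Fall 2023
5 | Jack Martinez | C | Fall 2023
6 | Rose Smith | B | Spring 2024
7 | Mia Brown | C- | Fall 2023
8 | Frank Johnson | B+ | Spring 2024
9 | Mia Brown | A- | Fall 2024
10 | Noah Wilson | F | Spring 2024
11 | Kate Johnson | A | Spring 2024
12 | Leo Miller | C+ | Spring 2024
13 | Frank Johnson | D | Fall 2024
14 | Kate Johnson | C | Fall 2023
15 | Sam Johnson | B | Spring 2024
16 | Ivy Williams | C | Fall 2024
17 | Rose Smith | B | Spring 2024
18 | Leo Miller | C- | Spring 2024
19 | Ivy Williams | A | Fall 2024
20 | Ivy Williams | B- | Fall 2024
21 | Leo Miller | A | Fall 2024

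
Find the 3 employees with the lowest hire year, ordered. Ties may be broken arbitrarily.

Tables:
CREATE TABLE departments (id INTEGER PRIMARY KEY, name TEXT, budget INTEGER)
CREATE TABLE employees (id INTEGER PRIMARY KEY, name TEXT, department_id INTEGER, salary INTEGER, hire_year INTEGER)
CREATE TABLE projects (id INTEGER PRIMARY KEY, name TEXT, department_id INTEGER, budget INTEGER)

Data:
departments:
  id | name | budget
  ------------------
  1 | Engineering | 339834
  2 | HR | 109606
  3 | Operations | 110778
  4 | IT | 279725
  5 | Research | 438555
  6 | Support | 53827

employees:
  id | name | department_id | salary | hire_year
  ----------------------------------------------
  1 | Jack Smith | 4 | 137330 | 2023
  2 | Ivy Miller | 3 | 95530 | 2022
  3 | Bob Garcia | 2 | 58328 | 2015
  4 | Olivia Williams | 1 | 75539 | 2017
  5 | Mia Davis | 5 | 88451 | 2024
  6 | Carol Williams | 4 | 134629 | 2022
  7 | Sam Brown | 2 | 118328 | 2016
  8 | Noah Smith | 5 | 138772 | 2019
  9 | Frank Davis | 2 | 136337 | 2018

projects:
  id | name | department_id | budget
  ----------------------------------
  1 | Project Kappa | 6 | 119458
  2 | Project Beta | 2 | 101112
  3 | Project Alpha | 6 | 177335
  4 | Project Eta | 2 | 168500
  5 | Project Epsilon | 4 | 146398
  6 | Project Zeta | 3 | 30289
SELECT name, hire_year FROM employees ORDER BY hire_year ASC LIMIT 3

Execution result:
name | hire_year
Bob Garcia | 2015
Sam Brown | 2016
Olivia Williams | 2017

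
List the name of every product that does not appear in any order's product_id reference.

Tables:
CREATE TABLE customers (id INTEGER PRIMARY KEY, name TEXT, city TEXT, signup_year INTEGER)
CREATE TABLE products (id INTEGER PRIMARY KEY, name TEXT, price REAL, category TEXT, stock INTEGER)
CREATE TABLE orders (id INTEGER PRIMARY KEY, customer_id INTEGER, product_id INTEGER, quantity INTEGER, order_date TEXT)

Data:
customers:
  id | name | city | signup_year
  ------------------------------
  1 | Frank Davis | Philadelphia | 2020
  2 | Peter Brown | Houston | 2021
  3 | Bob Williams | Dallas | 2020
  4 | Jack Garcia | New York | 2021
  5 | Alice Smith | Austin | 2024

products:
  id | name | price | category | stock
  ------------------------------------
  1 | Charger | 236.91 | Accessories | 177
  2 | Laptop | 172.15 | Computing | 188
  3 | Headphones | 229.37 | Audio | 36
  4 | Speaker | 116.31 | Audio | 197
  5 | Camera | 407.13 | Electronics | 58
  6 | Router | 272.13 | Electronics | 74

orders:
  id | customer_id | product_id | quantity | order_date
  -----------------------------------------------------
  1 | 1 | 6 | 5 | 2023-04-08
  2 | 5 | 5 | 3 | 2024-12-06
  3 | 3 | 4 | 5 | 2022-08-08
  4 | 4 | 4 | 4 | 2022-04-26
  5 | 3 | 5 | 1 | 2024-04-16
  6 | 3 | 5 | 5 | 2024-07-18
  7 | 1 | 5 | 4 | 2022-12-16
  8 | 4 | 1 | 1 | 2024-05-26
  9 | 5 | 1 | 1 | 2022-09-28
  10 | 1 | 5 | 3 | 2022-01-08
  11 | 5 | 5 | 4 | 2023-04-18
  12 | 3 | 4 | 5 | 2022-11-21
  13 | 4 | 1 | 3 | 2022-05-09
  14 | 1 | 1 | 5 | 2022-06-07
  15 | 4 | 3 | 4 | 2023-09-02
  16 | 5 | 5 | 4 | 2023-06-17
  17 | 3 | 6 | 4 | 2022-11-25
SELECT p.name FROM products p LEFT JOIN orders c ON c.product_id = p.id WHERE c.id IS NULL

Execution result:
Laptop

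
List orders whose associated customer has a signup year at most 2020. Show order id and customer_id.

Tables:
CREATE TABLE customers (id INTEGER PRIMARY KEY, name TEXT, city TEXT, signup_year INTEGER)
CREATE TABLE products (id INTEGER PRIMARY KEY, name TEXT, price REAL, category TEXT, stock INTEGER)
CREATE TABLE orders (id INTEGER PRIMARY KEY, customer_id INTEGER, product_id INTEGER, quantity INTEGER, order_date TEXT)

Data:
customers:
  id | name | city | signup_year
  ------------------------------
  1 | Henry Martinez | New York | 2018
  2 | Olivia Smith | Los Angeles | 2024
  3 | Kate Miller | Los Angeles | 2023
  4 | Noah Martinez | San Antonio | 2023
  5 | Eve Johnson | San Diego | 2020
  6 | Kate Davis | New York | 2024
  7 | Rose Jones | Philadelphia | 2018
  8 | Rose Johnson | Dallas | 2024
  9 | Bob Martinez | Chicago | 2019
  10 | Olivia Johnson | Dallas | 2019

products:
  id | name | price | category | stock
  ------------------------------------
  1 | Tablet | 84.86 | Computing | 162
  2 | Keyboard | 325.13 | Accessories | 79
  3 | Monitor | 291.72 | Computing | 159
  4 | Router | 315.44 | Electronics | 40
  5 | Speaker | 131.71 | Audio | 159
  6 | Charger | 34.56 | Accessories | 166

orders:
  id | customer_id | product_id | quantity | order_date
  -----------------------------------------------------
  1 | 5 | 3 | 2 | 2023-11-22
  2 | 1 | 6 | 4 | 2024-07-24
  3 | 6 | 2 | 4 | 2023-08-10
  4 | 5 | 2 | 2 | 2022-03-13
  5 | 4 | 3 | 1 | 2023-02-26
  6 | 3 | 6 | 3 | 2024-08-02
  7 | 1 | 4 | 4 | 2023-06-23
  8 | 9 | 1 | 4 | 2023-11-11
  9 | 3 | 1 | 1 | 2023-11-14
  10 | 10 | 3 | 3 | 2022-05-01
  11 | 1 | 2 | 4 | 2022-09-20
SELECT id, customer_id FROM orders WHERE customer_id IN (SELECT id FROM customers WHERE signup_year <= 2020)

Execution result:
id | customer_id
1 | 5
2 | 1
4 | 5
7 | 1
8 | 9
10 | 10
11 | 1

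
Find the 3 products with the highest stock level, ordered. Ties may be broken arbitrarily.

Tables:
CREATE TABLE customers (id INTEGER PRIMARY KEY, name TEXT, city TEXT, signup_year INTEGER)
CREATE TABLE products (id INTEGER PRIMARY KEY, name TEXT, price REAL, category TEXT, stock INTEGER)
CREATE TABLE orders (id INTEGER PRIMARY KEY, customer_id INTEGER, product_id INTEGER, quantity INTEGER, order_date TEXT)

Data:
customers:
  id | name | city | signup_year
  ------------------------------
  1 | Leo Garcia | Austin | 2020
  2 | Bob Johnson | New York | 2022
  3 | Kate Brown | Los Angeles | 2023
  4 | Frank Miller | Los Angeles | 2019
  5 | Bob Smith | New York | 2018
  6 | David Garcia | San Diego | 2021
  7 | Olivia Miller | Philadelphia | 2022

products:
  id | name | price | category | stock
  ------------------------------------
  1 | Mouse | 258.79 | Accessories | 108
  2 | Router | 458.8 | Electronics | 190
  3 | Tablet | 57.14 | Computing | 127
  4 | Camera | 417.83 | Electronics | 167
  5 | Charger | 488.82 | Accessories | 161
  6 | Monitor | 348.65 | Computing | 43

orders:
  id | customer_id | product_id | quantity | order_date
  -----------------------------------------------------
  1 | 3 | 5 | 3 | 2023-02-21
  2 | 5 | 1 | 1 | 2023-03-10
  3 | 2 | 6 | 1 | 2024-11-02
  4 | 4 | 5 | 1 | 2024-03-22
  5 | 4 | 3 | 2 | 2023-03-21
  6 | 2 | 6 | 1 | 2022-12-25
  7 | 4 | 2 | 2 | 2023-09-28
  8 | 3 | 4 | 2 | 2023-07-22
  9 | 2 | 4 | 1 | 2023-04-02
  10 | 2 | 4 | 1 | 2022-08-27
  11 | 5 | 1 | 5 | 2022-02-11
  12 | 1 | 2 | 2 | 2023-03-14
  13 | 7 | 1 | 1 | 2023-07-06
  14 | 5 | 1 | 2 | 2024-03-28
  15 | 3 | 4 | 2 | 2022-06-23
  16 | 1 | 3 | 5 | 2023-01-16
SELECT name, stock FROM products ORDER BY stock DESC LIMIT 3

Execution result:
name | stock
Router | 190
Camera | 167
Charger | 161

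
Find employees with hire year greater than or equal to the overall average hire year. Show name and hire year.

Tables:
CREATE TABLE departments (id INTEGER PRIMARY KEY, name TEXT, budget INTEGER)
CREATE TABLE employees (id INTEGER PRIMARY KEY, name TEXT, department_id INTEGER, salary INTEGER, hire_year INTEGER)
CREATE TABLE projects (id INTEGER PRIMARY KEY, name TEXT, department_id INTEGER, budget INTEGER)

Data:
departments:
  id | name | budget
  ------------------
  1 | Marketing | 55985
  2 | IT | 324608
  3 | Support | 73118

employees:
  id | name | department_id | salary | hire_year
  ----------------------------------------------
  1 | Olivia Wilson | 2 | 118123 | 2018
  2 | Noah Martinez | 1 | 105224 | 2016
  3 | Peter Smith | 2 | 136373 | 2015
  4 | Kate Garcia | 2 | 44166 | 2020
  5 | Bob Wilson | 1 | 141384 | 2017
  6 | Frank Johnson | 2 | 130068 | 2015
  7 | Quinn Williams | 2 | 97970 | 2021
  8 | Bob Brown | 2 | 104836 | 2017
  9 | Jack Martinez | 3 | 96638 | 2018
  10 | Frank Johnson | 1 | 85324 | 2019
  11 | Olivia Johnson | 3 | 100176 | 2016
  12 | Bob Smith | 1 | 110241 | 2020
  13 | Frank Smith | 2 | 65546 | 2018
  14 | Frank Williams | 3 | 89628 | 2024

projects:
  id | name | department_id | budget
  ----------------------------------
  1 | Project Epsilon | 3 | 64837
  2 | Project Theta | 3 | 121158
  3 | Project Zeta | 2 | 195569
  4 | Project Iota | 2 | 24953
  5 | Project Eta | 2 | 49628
SELECT name, hire_year FROM employees WHERE hire_year >= (SELECT AVG(hire_year) FROM employees)

Execution result:
name | hire_year
Kate Garcia | 2020
Quinn Williams | 2021
Frank Johnson | 2019
Bob Smith | 2020
Frank Williams | 2024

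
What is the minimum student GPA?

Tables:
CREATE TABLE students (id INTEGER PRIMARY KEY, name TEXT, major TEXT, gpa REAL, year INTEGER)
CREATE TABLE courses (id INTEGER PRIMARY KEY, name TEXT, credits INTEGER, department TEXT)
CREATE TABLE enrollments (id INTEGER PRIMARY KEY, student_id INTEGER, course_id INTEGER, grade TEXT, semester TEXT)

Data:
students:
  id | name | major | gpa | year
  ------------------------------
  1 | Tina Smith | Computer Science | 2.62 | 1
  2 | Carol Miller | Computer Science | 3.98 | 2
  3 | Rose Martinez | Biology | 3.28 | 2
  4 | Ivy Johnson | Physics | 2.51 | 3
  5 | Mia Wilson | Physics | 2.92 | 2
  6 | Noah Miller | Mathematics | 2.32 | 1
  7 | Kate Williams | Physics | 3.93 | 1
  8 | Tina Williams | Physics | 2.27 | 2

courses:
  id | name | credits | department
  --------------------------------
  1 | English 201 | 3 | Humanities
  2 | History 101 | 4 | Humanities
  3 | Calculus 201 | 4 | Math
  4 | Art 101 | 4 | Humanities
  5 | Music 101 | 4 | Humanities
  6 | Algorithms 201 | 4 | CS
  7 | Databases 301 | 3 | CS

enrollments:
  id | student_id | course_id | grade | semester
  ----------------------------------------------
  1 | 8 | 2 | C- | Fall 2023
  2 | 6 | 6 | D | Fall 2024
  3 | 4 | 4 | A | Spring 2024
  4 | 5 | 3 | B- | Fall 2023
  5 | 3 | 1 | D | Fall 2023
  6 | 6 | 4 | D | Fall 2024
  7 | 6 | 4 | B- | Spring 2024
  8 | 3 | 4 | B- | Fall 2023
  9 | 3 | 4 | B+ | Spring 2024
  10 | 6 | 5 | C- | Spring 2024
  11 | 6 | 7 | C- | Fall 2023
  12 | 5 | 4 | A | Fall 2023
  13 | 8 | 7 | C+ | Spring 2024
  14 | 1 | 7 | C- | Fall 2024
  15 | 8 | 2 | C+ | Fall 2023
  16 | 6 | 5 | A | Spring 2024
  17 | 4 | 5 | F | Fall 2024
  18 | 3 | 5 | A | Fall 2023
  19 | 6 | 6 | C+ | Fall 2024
SELECT MIN(gpa) FROM students

Execution result:
2.27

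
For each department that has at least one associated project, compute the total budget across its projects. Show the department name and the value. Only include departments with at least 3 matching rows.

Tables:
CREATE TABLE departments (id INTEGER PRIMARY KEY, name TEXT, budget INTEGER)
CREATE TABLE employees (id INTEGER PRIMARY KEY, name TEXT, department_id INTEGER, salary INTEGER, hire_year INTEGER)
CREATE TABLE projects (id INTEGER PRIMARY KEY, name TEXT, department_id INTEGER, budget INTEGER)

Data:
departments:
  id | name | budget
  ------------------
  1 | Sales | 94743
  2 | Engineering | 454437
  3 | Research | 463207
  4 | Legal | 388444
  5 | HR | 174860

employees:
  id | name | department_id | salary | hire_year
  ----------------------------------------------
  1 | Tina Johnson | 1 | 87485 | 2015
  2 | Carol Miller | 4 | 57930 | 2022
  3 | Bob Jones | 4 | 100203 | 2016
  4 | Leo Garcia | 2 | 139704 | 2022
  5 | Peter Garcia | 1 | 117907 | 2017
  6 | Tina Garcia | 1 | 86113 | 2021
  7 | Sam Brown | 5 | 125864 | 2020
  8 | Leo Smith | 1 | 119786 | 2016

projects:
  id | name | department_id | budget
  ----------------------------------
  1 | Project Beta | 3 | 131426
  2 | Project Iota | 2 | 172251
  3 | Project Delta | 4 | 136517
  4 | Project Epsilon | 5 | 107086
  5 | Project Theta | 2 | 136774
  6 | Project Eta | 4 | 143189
SELECT p.name, SUM(c.budget) AS sum_budget FROM projects c JOIN departments p ON c.department_id = p.id GROUP BY p.id, p.name HAVING COUNT(*) >= 3

Execution result:
(no rows)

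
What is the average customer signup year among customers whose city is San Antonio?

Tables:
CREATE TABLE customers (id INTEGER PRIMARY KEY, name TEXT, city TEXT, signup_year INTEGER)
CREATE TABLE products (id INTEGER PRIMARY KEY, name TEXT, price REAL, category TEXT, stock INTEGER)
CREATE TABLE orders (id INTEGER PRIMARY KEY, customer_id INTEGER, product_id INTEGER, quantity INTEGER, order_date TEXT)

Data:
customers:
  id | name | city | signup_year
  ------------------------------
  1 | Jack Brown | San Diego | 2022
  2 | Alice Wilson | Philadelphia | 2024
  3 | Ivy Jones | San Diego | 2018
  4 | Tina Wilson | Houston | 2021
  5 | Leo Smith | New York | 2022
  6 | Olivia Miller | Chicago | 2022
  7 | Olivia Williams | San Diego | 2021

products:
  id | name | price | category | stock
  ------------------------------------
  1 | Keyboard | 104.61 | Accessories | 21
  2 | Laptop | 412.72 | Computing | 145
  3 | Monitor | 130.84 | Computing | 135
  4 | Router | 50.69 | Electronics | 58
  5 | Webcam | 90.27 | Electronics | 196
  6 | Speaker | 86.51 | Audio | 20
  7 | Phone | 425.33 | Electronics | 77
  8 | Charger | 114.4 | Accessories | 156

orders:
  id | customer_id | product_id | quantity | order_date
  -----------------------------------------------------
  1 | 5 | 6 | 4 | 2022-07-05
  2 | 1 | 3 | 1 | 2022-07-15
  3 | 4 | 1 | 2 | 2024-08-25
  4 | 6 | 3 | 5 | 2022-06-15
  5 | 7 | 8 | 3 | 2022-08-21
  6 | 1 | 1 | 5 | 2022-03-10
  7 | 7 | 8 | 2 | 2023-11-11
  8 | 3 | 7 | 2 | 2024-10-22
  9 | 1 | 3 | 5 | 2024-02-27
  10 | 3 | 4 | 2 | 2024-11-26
SELECT AVG(signup_year) FROM customers WHERE city = 'San Antonio'

Execution result:
NULL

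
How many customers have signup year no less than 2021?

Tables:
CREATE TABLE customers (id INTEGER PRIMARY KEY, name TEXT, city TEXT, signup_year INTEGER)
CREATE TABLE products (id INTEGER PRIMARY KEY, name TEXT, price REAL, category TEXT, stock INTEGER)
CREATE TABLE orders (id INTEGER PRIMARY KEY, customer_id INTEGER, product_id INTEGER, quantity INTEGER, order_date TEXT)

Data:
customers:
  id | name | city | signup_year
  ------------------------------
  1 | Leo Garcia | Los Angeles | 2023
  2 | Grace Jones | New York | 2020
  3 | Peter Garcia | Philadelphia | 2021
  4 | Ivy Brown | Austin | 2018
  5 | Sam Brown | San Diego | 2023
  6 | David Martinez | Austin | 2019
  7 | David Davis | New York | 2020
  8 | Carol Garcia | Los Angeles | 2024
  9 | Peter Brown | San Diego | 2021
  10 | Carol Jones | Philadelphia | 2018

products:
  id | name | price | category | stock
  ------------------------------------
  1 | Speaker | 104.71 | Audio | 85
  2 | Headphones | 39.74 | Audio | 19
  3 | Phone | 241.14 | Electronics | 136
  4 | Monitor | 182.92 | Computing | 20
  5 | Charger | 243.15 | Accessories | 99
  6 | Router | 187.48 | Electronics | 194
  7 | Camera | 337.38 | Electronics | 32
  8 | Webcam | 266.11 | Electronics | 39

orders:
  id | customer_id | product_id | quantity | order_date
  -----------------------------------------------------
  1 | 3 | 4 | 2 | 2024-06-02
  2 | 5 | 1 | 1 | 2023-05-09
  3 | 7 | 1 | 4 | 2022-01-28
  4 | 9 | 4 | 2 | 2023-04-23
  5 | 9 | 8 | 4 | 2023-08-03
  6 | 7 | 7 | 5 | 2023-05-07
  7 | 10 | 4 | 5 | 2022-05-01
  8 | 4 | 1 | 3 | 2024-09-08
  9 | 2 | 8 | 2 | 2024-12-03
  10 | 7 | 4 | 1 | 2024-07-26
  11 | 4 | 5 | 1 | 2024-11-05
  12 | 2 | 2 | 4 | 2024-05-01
SELECT COUNT(*) FROM customers WHERE signup_year >= 2021

Execution result:
5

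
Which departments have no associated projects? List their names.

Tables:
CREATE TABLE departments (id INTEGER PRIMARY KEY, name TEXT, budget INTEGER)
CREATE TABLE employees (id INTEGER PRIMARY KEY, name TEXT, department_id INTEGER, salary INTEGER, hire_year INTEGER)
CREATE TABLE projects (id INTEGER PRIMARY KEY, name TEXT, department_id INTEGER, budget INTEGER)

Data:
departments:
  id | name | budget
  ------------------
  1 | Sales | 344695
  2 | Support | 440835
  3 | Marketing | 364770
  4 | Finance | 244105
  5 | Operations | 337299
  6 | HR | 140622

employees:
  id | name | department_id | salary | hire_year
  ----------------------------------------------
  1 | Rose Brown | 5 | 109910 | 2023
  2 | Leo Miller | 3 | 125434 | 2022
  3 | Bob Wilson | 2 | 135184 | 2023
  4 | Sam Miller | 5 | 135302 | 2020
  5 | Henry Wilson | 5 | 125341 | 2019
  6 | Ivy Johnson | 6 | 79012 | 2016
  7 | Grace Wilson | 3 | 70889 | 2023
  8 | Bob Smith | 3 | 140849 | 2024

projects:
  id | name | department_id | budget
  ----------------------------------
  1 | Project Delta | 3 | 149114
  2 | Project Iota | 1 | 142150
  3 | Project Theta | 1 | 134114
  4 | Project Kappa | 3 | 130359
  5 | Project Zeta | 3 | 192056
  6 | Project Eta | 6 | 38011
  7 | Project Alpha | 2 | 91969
SELECT p.name FROM departments p LEFT JOIN projects c ON c.department_id = p.id WHERE c.id IS NULL

Execution result:
name
Finance
Operations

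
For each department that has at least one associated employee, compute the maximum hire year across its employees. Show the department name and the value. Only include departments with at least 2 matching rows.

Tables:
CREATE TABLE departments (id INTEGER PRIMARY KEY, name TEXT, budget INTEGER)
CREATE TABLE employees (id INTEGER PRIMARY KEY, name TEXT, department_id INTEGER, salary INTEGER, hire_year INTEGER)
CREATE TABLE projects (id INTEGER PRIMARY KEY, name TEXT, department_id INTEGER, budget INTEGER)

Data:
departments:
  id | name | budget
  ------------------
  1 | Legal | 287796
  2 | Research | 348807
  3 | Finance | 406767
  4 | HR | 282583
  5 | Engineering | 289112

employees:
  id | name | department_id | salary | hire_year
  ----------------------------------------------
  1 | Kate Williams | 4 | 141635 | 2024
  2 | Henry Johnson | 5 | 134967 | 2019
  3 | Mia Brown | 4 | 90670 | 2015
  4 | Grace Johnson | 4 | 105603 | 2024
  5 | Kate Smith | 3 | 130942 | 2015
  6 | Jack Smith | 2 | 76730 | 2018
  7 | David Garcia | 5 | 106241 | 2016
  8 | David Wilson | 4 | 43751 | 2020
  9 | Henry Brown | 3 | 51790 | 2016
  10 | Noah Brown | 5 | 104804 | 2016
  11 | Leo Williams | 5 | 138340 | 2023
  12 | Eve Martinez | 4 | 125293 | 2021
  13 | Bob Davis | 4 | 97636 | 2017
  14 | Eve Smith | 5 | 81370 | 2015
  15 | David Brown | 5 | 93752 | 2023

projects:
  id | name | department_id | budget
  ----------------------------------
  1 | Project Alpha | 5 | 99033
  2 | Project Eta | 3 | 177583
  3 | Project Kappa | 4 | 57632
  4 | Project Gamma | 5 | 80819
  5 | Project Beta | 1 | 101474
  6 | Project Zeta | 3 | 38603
SELECT p.name, MAX(c.hire_year) AS max_hire_year FROM employees c JOIN departments p ON c.department_id = p.id GROUP BY p.id, p.name HAVING COUNT(*) >= 2

Execution result:
name | max_hire_year
Finance | 2016
HR | 2024
Engineering | 2023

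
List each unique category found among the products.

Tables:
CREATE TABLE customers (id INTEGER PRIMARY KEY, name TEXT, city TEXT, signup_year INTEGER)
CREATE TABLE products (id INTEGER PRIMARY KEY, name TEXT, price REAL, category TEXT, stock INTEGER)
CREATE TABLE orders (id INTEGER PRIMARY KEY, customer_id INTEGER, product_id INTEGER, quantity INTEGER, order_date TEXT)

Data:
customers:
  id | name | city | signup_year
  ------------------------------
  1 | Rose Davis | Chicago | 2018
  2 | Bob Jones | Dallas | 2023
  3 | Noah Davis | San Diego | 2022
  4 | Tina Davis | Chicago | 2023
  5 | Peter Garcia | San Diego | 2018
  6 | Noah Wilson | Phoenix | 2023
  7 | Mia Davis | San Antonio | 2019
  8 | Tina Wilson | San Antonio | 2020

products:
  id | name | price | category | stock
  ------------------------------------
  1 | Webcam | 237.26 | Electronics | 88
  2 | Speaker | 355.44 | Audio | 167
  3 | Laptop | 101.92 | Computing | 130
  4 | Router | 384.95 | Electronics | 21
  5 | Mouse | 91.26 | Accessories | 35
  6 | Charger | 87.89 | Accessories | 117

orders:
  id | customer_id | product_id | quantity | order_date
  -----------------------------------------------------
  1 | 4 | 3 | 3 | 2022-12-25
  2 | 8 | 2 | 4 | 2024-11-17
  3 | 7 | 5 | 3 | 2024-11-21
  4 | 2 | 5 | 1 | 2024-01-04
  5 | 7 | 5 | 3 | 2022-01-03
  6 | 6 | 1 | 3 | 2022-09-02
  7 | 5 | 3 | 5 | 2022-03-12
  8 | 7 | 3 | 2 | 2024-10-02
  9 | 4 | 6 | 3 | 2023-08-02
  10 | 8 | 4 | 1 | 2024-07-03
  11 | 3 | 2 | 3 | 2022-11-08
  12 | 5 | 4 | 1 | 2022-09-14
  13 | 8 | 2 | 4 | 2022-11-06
SELECT DISTINCT category FROM products

Execution result:
category
Electronics
Audio
Computing
Accessories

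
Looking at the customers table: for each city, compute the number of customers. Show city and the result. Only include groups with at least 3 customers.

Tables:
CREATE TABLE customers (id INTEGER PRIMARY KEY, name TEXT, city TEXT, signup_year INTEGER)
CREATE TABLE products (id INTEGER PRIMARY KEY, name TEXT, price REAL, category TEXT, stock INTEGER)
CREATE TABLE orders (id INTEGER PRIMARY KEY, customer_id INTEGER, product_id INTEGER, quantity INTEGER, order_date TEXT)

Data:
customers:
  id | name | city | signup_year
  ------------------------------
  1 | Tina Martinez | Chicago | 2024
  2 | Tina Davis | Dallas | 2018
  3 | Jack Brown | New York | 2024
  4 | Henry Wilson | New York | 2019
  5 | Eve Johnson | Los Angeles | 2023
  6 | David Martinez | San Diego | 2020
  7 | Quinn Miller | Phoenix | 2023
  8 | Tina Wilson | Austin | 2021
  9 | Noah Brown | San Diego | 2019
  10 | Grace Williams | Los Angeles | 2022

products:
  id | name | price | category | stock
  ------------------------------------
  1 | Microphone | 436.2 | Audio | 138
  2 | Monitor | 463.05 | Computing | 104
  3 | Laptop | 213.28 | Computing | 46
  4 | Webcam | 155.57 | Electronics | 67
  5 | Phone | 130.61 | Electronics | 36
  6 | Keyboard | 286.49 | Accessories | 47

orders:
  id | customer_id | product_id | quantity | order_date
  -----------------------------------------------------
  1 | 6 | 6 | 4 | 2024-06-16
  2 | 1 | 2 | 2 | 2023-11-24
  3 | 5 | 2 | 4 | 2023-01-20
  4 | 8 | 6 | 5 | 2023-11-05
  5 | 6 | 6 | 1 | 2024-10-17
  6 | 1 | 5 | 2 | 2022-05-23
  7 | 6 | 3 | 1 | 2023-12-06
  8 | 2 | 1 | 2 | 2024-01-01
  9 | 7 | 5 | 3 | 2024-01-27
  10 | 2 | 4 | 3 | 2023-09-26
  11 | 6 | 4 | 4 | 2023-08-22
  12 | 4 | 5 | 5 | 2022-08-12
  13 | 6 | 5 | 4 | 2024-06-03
SELECT city, COUNT(*) AS n FROM customers GROUP BY city HAVING COUNT(*) >= 3

Execution result:
(no rows)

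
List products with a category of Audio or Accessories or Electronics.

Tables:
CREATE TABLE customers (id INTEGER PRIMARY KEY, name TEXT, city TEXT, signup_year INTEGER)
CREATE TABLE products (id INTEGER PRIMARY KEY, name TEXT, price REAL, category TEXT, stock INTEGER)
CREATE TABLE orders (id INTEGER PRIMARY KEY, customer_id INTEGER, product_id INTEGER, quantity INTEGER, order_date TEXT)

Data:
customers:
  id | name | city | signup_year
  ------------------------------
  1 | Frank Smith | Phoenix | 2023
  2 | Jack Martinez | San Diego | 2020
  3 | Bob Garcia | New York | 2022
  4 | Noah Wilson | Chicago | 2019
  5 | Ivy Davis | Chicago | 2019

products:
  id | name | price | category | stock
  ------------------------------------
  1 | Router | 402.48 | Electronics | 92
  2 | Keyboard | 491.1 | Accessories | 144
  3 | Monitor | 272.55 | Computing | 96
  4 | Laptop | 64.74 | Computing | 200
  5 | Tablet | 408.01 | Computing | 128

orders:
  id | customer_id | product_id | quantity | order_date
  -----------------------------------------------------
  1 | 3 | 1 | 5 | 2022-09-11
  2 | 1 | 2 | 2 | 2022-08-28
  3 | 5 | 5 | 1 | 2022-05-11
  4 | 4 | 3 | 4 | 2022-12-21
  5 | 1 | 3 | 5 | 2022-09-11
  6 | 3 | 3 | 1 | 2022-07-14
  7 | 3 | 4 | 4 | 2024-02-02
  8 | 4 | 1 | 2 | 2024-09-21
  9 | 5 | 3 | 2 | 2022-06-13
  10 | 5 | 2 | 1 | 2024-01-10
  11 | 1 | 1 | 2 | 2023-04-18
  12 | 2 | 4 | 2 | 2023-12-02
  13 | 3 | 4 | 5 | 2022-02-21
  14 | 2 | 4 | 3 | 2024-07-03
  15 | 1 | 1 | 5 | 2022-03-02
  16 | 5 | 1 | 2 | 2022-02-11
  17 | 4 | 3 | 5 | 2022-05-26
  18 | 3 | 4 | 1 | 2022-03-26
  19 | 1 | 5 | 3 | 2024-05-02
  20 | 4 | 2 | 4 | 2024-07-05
SELECT name, category FROM products WHERE category IN ('Audio', 'Accessories', 'Electronics')

Execution result:
name | category
Router | Electronics
Keyboard | Accessories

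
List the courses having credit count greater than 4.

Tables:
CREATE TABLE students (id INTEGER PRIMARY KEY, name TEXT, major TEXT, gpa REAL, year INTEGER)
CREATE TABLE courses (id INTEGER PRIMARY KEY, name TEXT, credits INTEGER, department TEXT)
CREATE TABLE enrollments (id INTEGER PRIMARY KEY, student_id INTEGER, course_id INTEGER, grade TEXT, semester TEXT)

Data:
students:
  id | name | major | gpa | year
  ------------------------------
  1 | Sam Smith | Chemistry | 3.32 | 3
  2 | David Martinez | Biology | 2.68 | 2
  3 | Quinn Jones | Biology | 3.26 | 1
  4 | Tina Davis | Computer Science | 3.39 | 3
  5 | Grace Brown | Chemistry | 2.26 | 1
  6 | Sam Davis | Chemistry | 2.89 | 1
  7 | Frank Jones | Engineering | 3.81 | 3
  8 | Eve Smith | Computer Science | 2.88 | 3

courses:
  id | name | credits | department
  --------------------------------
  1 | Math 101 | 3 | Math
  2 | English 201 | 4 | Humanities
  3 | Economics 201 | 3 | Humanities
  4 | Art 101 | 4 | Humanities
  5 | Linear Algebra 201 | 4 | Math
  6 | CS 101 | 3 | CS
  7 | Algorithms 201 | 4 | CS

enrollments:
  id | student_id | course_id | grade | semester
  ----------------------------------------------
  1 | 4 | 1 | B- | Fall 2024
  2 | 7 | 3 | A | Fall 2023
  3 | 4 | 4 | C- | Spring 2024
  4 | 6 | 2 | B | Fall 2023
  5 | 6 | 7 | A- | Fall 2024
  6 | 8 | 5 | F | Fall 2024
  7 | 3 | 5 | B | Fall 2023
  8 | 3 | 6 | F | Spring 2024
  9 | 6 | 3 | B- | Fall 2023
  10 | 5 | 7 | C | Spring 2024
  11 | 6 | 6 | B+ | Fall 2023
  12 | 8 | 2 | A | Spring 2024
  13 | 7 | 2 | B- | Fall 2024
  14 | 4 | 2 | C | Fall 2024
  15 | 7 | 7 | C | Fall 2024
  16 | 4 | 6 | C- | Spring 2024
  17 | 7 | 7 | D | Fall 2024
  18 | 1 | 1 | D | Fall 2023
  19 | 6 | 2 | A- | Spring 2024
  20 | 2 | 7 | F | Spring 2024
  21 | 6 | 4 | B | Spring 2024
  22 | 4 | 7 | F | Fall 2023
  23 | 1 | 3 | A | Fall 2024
SELECT name, credits FROM courses WHERE credits > 4

Execution result:
(no rows)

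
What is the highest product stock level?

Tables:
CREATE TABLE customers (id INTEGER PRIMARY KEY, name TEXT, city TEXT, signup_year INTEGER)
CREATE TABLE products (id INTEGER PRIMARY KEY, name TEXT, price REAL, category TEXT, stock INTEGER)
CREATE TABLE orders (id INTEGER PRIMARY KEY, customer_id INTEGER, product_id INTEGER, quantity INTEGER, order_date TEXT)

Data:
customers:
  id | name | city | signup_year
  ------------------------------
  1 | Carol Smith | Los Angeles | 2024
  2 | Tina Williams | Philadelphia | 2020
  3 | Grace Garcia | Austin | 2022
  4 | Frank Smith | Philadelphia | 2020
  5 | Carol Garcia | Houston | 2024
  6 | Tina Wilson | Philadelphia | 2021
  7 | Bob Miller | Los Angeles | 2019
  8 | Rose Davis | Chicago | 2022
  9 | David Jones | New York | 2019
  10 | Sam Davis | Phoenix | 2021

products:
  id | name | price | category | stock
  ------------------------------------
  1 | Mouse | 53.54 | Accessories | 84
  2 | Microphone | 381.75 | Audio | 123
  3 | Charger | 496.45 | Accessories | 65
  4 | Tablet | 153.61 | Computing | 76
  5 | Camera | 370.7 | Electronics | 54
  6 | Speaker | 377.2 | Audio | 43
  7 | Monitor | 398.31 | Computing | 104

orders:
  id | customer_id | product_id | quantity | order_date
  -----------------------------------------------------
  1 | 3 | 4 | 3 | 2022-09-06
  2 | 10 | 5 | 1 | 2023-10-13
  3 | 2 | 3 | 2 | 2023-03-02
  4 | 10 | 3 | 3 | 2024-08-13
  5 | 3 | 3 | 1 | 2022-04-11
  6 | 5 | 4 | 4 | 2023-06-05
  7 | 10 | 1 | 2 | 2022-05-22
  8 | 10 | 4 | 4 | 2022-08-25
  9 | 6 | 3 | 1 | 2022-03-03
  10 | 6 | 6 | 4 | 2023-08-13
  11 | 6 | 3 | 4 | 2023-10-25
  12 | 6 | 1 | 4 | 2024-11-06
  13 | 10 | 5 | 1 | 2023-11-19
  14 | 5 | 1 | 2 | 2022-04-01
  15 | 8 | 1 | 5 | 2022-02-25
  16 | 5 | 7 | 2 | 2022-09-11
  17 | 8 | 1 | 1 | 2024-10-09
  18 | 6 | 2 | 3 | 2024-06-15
SELECT MAX(stock) FROM products

Execution result:
123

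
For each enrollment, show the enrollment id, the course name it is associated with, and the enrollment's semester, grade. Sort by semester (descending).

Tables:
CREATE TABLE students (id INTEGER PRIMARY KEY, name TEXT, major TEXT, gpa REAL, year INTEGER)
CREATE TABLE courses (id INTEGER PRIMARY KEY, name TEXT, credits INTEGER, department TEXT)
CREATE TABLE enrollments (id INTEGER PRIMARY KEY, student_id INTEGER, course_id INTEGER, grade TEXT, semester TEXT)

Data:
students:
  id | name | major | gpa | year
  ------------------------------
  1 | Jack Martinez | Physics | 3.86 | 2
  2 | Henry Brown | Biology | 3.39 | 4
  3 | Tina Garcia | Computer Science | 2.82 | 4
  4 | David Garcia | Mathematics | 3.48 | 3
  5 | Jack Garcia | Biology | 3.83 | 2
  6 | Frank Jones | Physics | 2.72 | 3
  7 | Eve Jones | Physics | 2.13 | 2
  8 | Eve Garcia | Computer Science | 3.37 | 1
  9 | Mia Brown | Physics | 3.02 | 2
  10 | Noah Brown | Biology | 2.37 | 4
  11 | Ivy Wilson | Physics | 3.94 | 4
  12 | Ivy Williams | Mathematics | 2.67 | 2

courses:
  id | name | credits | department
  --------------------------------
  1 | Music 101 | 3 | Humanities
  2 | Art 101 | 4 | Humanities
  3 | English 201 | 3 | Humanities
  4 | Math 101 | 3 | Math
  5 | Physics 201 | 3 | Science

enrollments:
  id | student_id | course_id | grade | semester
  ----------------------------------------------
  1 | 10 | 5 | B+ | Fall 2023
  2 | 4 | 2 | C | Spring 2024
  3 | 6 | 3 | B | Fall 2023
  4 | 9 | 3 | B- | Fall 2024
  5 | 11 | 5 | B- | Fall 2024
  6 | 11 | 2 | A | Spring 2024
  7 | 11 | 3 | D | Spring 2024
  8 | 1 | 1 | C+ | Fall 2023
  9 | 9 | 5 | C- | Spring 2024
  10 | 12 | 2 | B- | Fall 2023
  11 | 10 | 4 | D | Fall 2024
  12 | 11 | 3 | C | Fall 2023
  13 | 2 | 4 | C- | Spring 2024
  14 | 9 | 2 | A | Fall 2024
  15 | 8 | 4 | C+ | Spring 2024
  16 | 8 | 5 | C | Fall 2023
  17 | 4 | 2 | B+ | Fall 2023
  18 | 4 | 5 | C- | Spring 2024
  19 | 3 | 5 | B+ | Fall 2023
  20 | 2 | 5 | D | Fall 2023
SELECT c.id, p.name AS course, c.semester, c.grade FROM enrollments c JOIN courses p ON c.course_id = p.id ORDER BY c.semester DESC

Execution result:
id | course | semester | grade
2 | Art 101 | Spring 2024 | C
6 | Art 101 | Spring 2024 | A
7 | English 201 | Spring 2024 | D
9 | Physics 201 | Spring 2024 | C-
13 | Math 101 | Spring 2024 | C-
15 | Math 101 | Spring 2024 | C+
18 | Physics 201 | Spring 2024 | C-
4 | English 201 | Fall 2024 | B-
5 | Physics 201 | Fall 2024 | B-
11 | Math 101 | Fall 2024 | D
14 | Art 101 | Fall 2024 | A
1 | Physics 201 | Fall 2023 | B+
3 | English 201 | Fall 2023 | B
8 | Music 101 | Fall 2023 | C+
10 | Art 101 | Fall 2023 | B-
12 | English 201 | Fall 2023 | C
16 | Physics 201 | Fall 2023 | C
17 | Art 101 | Fall 2023 | B+
19 | Physics 201 | Fall 2023 | B+
20 | Physics 201 | Fall 2023 | D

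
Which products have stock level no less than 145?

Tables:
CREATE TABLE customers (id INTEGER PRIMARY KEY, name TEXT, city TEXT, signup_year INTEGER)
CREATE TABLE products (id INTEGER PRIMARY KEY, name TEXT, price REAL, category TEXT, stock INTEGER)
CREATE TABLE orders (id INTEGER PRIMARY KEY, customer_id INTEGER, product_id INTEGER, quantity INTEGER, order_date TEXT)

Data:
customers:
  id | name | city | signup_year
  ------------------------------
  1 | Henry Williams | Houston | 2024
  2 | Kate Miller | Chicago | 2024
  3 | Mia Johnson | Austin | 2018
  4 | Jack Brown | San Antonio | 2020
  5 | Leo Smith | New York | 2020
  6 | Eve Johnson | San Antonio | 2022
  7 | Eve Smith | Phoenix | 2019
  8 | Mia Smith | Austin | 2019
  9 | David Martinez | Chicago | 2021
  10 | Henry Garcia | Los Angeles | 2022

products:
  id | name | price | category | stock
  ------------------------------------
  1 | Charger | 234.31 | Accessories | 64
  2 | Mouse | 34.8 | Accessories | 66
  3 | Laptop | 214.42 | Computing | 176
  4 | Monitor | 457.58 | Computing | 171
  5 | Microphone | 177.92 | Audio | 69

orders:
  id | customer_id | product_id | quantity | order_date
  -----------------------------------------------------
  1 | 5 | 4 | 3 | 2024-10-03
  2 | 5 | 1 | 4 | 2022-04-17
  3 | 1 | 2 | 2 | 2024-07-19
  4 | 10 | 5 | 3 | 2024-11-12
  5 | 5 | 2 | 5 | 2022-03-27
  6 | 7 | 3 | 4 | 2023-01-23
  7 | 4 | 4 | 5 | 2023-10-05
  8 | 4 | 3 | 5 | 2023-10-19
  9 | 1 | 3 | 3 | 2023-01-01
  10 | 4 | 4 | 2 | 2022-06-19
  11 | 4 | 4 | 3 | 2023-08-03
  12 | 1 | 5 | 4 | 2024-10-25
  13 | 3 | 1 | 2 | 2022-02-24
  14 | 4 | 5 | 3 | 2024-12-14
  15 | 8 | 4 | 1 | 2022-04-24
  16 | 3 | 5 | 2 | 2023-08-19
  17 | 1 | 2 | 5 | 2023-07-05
SELECT name, stock FROM products WHERE stock >= 145

Execution result:
name | stock
Laptop | 176
Monitor | 171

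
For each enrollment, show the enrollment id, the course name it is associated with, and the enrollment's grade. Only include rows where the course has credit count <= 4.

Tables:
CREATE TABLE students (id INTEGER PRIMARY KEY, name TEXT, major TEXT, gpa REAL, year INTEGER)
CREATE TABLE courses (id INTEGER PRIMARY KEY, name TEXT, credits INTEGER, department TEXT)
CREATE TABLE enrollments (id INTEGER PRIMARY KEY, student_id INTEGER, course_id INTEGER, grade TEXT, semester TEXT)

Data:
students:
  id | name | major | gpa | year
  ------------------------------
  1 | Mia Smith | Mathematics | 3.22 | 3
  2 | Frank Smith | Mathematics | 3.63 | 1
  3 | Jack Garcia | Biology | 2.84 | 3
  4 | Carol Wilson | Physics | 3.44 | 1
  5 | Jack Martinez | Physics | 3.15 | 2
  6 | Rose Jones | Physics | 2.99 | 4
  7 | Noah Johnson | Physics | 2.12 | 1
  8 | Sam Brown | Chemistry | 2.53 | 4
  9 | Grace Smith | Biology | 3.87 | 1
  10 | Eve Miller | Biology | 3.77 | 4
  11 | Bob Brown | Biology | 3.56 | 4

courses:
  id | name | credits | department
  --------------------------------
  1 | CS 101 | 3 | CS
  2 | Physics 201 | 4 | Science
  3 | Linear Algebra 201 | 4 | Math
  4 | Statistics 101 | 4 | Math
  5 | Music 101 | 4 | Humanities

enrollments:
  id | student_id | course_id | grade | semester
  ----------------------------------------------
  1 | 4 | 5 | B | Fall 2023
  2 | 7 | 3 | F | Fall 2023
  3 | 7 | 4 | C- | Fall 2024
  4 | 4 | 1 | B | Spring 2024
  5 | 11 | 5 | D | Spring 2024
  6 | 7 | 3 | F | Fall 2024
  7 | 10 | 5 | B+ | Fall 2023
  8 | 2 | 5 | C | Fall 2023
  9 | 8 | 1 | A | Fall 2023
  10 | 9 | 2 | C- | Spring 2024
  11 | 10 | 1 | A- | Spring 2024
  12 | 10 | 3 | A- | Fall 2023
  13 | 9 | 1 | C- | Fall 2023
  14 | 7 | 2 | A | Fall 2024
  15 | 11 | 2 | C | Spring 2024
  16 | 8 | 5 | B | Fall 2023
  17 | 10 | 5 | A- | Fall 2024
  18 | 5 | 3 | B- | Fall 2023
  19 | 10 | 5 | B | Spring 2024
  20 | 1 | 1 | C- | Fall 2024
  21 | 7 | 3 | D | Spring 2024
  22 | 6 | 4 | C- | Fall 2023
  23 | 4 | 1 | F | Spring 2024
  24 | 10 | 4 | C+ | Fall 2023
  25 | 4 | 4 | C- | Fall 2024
SELECT c.id, p.name AS course, c.grade FROM enrollments c JOIN courses p ON c.course_id = p.id WHERE p.credits <= 4

Execution result:
id | course | grade
1 | Music 101 | B
2 | Linear Algebra 201 | F
3 | Statistics 101 | C-
4 | CS 101 | B
5 | Music 101 | D
6 | Linear Algebra 201 | F
7 | Music 101 | B+
8 | Music 101 | C
9 | CS 101 | A
10 | Physics 201 | C-
11 | CS 101 | A-
12 | Linear Algebra 201 | A-
13 | CS 101 | C-
14 | Physics 201 | A
15 | Physics 201 | C
16 | Music 101 | B
17 | Music 101 | A-
18 | Linear Algebra 201 | B-
19 | Music 101 | B
20 | CS 101 | C-
21 | Linear Algebra 201 | D
22 | Statistics 101 | C-
23 | CS 101 | F
24 | Statistics 101 | C+
25 | Statistics 101 | C-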